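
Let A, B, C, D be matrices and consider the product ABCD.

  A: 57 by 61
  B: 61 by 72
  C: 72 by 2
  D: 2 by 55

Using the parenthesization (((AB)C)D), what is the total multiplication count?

264822

(AB): 57×61 by 61×72 → 57×72, cost 57·61·72 = 250344
((AB)C): 57×72 by 72×2 → 57×2, cost 57·72·2 = 8208; cumulative 258552
(((AB)C)D): 57×2 by 2×55 → 57×55, cost 57·2·55 = 6270; cumulative 264822
Total: 264822 scalar multiplications.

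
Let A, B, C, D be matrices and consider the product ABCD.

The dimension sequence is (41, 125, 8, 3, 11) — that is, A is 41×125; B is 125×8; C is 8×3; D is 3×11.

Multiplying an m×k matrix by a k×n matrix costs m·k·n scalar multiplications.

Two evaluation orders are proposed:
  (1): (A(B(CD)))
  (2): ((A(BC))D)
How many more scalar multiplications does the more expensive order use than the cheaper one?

Order (1) = (A(B(CD))): (CD): 8×3 by 3×11 → 8×11, cost 8·3·11 = 264; (B(CD)): 125×8 by 8×11 → 125×11, cost 125·8·11 = 11000; cumulative 11264; (A(B(CD))): 41×125 by 125×11 → 41×11, cost 41·125·11 = 56375; cumulative 67639. Total 67639.
Order (2) = ((A(BC))D): (BC): 125×8 by 8×3 → 125×3, cost 125·8·3 = 3000; (A(BC)): 41×125 by 125×3 → 41×3, cost 41·125·3 = 15375; cumulative 18375; ((A(BC))D): 41×3 by 3×11 → 41×11, cost 41·3·11 = 1353; cumulative 19728. Total 19728.
Difference: |67639 − 19728| = 47911.

47911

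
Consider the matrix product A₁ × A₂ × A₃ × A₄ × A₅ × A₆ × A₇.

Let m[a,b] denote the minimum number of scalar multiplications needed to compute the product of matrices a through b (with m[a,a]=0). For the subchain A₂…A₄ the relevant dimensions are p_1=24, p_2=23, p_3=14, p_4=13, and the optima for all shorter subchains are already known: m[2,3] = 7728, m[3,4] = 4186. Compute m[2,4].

11362

m[2,4] = min over k∈[2,3] of m[2,k]+m[k+1,4]+p_{1}·p_k·p_{4}.
k=2: 0 + 4186 + 24·23·13 = 11362; k=3: 7728 + 0 + 24·14·13 = 12096.
Minimum: 11362 at k=2.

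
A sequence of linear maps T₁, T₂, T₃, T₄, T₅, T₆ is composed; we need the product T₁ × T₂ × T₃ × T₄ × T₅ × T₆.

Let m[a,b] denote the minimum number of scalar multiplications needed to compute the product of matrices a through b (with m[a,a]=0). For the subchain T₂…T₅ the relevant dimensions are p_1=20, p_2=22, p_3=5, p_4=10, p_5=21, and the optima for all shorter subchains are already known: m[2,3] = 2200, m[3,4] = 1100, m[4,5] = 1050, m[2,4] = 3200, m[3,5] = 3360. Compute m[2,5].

5350

m[2,5] = min over k∈[2,4] of m[2,k]+m[k+1,5]+p_{1}·p_k·p_{5}.
k=2: 0 + 3360 + 20·22·21 = 12600; k=3: 2200 + 1050 + 20·5·21 = 5350; k=4: 3200 + 0 + 20·10·21 = 7400.
Minimum: 5350 at k=3.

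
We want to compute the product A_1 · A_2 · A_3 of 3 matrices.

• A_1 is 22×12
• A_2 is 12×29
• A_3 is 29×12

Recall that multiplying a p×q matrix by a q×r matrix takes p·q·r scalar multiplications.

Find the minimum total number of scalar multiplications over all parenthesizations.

Order (A_1 · (A_2 · A_3)): (A_2 · A_3): 12×29 by 29×12 → 12×12, cost 12·29·12 = 4176; (A_1 · (A_2 · A_3)): 22×12 by 12×12 → 22×12, cost 22·12·12 = 3168; cumulative 7344. Total 7344.
Order ((A_1 · A_2) · A_3): (A_1 · A_2): 22×12 by 12×29 → 22×29, cost 22·12·29 = 7656; ((A_1 · A_2) · A_3): 22×29 by 29×12 → 22×12, cost 22·29·12 = 7656; cumulative 15312. Total 15312.
Minimum: 7344.

7344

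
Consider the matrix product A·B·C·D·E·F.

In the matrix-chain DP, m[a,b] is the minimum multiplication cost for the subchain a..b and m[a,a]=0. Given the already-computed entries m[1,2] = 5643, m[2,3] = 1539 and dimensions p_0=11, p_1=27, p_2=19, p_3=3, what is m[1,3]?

m[1,3] = min over k∈[1,2] of m[1,k]+m[k+1,3]+p_{0}·p_k·p_{3}.
k=1: 0 + 1539 + 11·27·3 = 2430; k=2: 5643 + 0 + 11·19·3 = 6270.
Minimum: 2430 at k=1.

2430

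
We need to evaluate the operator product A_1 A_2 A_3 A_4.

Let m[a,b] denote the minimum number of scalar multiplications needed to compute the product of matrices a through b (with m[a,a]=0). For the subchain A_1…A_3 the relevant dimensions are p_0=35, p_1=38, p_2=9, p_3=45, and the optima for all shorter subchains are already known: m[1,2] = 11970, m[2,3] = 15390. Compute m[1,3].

m[1,3] = min over k∈[1,2] of m[1,k]+m[k+1,3]+p_{0}·p_k·p_{3}.
k=1: 0 + 15390 + 35·38·45 = 75240; k=2: 11970 + 0 + 35·9·45 = 26145.
Minimum: 26145 at k=2.

26145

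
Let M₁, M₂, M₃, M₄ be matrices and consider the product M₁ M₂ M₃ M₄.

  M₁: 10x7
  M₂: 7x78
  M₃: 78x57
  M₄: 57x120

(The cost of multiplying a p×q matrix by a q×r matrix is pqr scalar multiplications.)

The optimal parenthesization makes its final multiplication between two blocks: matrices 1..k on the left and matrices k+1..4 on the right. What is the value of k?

1

Adjacent pairs: M₁M₂ = 10·7·78 = 5460; M₂M₃ = 7·78·57 = 31122; M₃M₄ = 78·57·120 = 533520.
Length 3: M₁..M₃: k=1: 0+31122+10·7·57=35112; k=2: 5460+0+10·78·57=49920 → min 35112 | M₂..M₄: k=2: 0+533520+7·78·120=599040; k=3: 31122+0+7·57·120=79002 → min 79002.
Top-level splits: k=1: (M₁..M₁)·(M₂..M₄) → 0+79002+10·7·120 = 87402; k=2: (M₁..M₂)·(M₃..M₄) → 5460+533520+10·78·120 = 632580; k=3: (M₁..M₃)·(M₄..M₄) → 35112+0+10·57·120 = 103512.
Best split is after M₁, i.e. k = 1.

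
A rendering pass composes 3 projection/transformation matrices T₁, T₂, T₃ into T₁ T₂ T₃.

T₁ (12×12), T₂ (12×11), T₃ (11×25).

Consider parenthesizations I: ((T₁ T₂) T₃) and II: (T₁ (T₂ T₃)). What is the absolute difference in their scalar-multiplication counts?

2016

Order I = ((T₁ T₂) T₃): (T₁ T₂): 12×12 by 12×11 → 12×11, cost 12·12·11 = 1584; ((T₁ T₂) T₃): 12×11 by 11×25 → 12×25, cost 12·11·25 = 3300; cumulative 4884. Total 4884.
Order II = (T₁ (T₂ T₃)): (T₂ T₃): 12×11 by 11×25 → 12×25, cost 12·11·25 = 3300; (T₁ (T₂ T₃)): 12×12 by 12×25 → 12×25, cost 12·12·25 = 3600; cumulative 6900. Total 6900.
Difference: |4884 − 6900| = 2016.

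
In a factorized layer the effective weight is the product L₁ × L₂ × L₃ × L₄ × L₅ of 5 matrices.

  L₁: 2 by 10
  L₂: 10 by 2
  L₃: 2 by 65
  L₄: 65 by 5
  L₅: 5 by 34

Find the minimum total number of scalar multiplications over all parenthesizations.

1050

Adjacent pairs: L₁L₂ = 2·10·2 = 40; L₂L₃ = 10·2·65 = 1300; L₃L₄ = 2·65·5 = 650; L₄L₅ = 65·5·34 = 11050.
Length 3: L₁..L₃: k=1: 0+1300+2·10·65=2600; k=2: 40+0+2·2·65=300 → min 300 | L₂..L₄: k=2: 0+650+10·2·5=750; k=3: 1300+0+10·65·5=4550 → min 750 | L₃..L₅: k=3: 0+11050+2·65·34=15470; k=4: 650+0+2·5·34=990 → min 990.
Length 4: L₁..L₄: k=1: 0+750+2·10·5=850; k=2: 40+650+2·2·5=710; k=3: 300+0+2·65·5=950 → min 710 | L₂..L₅: k=2: 0+990+10·2·34=1670; k=3: 1300+11050+10·65·34=34450; k=4: 750+0+10·5·34=2450 → min 1670.
Length 5: L₁..L₅: k=1: 0+1670+2·10·34=2350; k=2: 40+990+2·2·34=1166; k=3: 300+11050+2·65·34=15770; k=4: 710+0+2·5·34=1050 → min 1050.
Optimal order: (((L₁ × L₂) × (L₃ × L₄)) × L₅) with cost 1050.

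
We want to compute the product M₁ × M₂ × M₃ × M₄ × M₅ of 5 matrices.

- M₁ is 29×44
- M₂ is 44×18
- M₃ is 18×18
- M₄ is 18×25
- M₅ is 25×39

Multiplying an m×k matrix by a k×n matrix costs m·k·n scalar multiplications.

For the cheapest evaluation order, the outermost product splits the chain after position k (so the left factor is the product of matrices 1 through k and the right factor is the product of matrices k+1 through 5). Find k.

Adjacent pairs: M₁M₂ = 29·44·18 = 22968; M₂M₃ = 44·18·18 = 14256; M₃M₄ = 18·18·25 = 8100; M₄M₅ = 18·25·39 = 17550.
Length 3: M₁..M₃: k=1: 0+14256+29·44·18=37224; k=2: 22968+0+29·18·18=32364 → min 32364 | M₂..M₄: k=2: 0+8100+44·18·25=27900; k=3: 14256+0+44·18·25=34056 → min 27900 | M₃..M₅: k=3: 0+17550+18·18·39=30186; k=4: 8100+0+18·25·39=25650 → min 25650.
Length 4: M₁..M₄: k=1: 0+27900+29·44·25=59800; k=2: 22968+8100+29·18·25=44118; k=3: 32364+0+29·18·25=45414 → min 44118 | M₂..M₅: k=2: 0+25650+44·18·39=56538; k=3: 14256+17550+44·18·39=62694; k=4: 27900+0+44·25·39=70800 → min 56538.
Top-level splits: k=1: (M₁..M₁)·(M₂..M₅) → 0+56538+29·44·39 = 106302; k=2: (M₁..M₂)·(M₃..M₅) → 22968+25650+29·18·39 = 68976; k=3: (M₁..M₃)·(M₄..M₅) → 32364+17550+29·18·39 = 70272; k=4: (M₁..M₄)·(M₅..M₅) → 44118+0+29·25·39 = 72393.
Best split is after M₂, i.e. k = 2.

2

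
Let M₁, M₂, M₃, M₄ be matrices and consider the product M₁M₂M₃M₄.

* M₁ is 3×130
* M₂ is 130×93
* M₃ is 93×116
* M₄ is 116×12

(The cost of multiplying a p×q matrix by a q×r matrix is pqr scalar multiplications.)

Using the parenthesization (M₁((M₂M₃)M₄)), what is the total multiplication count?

(M₂M₃): 130×93 by 93×116 → 130×116, cost 130·93·116 = 1402440
((M₂M₃)M₄): 130×116 by 116×12 → 130×12, cost 130·116·12 = 180960; cumulative 1583400
(M₁((M₂M₃)M₄)): 3×130 by 130×12 → 3×12, cost 3·130·12 = 4680; cumulative 1588080
Total: 1588080 scalar multiplications.

1588080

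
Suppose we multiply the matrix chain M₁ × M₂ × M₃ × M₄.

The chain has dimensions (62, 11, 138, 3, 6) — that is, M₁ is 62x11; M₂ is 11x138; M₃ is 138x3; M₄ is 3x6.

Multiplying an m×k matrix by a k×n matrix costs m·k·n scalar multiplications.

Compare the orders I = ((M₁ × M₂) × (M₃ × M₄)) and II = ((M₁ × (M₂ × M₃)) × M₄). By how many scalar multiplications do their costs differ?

Order I = ((M₁ × M₂) × (M₃ × M₄)): (M₁ × M₂): 62×11 by 11×138 → 62×138, cost 62·11·138 = 94116; (M₃ × M₄): 138×3 by 3×6 → 138×6, cost 138·3·6 = 2484; ((M₁ × M₂) × (M₃ × M₄)): 62×138 by 138×6 → 62×6, cost 62·138·6 = 51336; cumulative 147936. Total 147936.
Order II = ((M₁ × (M₂ × M₃)) × M₄): (M₂ × M₃): 11×138 by 138×3 → 11×3, cost 11·138·3 = 4554; (M₁ × (M₂ × M₃)): 62×11 by 11×3 → 62×3, cost 62·11·3 = 2046; cumulative 6600; ((M₁ × (M₂ × M₃)) × M₄): 62×3 by 3×6 → 62×6, cost 62·3·6 = 1116; cumulative 7716. Total 7716.
Difference: |147936 − 7716| = 140220.

140220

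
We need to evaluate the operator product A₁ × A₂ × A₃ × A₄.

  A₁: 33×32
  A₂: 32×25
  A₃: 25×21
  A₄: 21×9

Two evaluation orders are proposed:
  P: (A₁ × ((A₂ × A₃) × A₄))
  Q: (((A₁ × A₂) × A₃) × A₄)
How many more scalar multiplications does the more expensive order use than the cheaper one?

17610

Order P = (A₁ × ((A₂ × A₃) × A₄)): (A₂ × A₃): 32×25 by 25×21 → 32×21, cost 32·25·21 = 16800; ((A₂ × A₃) × A₄): 32×21 by 21×9 → 32×9, cost 32·21·9 = 6048; cumulative 22848; (A₁ × ((A₂ × A₃) × A₄)): 33×32 by 32×9 → 33×9, cost 33·32·9 = 9504; cumulative 32352. Total 32352.
Order Q = (((A₁ × A₂) × A₃) × A₄): (A₁ × A₂): 33×32 by 32×25 → 33×25, cost 33·32·25 = 26400; ((A₁ × A₂) × A₃): 33×25 by 25×21 → 33×21, cost 33·25·21 = 17325; cumulative 43725; (((A₁ × A₂) × A₃) × A₄): 33×21 by 21×9 → 33×9, cost 33·21·9 = 6237; cumulative 49962. Total 49962.
Difference: |32352 − 49962| = 17610.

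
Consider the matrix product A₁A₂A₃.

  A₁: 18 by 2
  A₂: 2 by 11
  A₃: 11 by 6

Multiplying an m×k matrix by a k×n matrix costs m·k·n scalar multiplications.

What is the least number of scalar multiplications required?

Order (A₁(A₂A₃)): (A₂A₃): 2×11 by 11×6 → 2×6, cost 2·11·6 = 132; (A₁(A₂A₃)): 18×2 by 2×6 → 18×6, cost 18·2·6 = 216; cumulative 348. Total 348.
Order ((A₁A₂)A₃): (A₁A₂): 18×2 by 2×11 → 18×11, cost 18·2·11 = 396; ((A₁A₂)A₃): 18×11 by 11×6 → 18×6, cost 18·11·6 = 1188; cumulative 1584. Total 1584.
Minimum: 348.

348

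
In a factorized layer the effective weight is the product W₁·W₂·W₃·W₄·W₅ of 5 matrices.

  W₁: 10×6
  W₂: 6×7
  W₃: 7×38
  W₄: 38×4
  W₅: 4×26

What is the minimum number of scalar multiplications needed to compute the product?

Adjacent pairs: W₁W₂ = 10·6·7 = 420; W₂W₃ = 6·7·38 = 1596; W₃W₄ = 7·38·4 = 1064; W₄W₅ = 38·4·26 = 3952.
Length 3: W₁..W₃: k=1: 0+1596+10·6·38=3876; k=2: 420+0+10·7·38=3080 → min 3080 | W₂..W₄: k=2: 0+1064+6·7·4=1232; k=3: 1596+0+6·38·4=2508 → min 1232 | W₃..W₅: k=3: 0+3952+7·38·26=10868; k=4: 1064+0+7·4·26=1792 → min 1792.
Length 4: W₁..W₄: k=1: 0+1232+10·6·4=1472; k=2: 420+1064+10·7·4=1764; k=3: 3080+0+10·38·4=4600 → min 1472 | W₂..W₅: k=2: 0+1792+6·7·26=2884; k=3: 1596+3952+6·38·26=11476; k=4: 1232+0+6·4·26=1856 → min 1856.
Length 5: W₁..W₅: k=1: 0+1856+10·6·26=3416; k=2: 420+1792+10·7·26=4032; k=3: 3080+3952+10·38·26=16912; k=4: 1472+0+10·4·26=2512 → min 2512.
Optimal order: ((W₁·(W₂·(W₃·W₄)))·W₅) with cost 2512.

2512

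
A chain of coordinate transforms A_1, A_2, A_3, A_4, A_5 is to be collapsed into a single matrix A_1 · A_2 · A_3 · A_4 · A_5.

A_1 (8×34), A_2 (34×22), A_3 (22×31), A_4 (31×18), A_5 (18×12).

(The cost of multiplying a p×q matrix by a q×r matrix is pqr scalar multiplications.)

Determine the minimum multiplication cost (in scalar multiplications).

17632

Adjacent pairs: A_1A_2 = 8·34·22 = 5984; A_2A_3 = 34·22·31 = 23188; A_3A_4 = 22·31·18 = 12276; A_4A_5 = 31·18·12 = 6696.
Length 3: A_1..A_3: k=1: 0+23188+8·34·31=31620; k=2: 5984+0+8·22·31=11440 → min 11440 | A_2..A_4: k=2: 0+12276+34·22·18=25740; k=3: 23188+0+34·31·18=42160 → min 25740 | A_3..A_5: k=3: 0+6696+22·31·12=14880; k=4: 12276+0+22·18·12=17028 → min 14880.
Length 4: A_1..A_4: k=1: 0+25740+8·34·18=30636; k=2: 5984+12276+8·22·18=21428; k=3: 11440+0+8·31·18=15904 → min 15904 | A_2..A_5: k=2: 0+14880+34·22·12=23856; k=3: 23188+6696+34·31·12=42532; k=4: 25740+0+34·18·12=33084 → min 23856.
Length 5: A_1..A_5: k=1: 0+23856+8·34·12=27120; k=2: 5984+14880+8·22·12=22976; k=3: 11440+6696+8·31·12=21112; k=4: 15904+0+8·18·12=17632 → min 17632.
Optimal order: ((((A_1 · A_2) · A_3) · A_4) · A_5) with cost 17632.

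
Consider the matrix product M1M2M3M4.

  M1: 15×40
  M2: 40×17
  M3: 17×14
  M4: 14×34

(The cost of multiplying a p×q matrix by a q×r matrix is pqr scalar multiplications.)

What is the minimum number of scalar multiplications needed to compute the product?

20910

Adjacent pairs: M1M2 = 15·40·17 = 10200; M2M3 = 40·17·14 = 9520; M3M4 = 17·14·34 = 8092.
Length 3: M1..M3: k=1: 0+9520+15·40·14=17920; k=2: 10200+0+15·17·14=13770 → min 13770 | M2..M4: k=2: 0+8092+40·17·34=31212; k=3: 9520+0+40·14·34=28560 → min 28560.
Length 4: M1..M4: k=1: 0+28560+15·40·34=48960; k=2: 10200+8092+15·17·34=26962; k=3: 13770+0+15·14·34=20910 → min 20910.
Optimal order: (((M1M2)M3)M4) with cost 20910.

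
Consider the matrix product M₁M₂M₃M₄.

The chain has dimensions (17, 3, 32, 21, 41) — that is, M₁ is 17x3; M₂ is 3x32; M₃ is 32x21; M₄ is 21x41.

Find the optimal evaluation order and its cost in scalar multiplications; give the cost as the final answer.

6690

Adjacent pairs: M₁M₂ = 17·3·32 = 1632; M₂M₃ = 3·32·21 = 2016; M₃M₄ = 32·21·41 = 27552.
Length 3: M₁..M₃: k=1: 0+2016+17·3·21=3087; k=2: 1632+0+17·32·21=13056 → min 3087 | M₂..M₄: k=2: 0+27552+3·32·41=31488; k=3: 2016+0+3·21·41=4599 → min 4599.
Length 4: M₁..M₄: k=1: 0+4599+17·3·41=6690; k=2: 1632+27552+17·32·41=51488; k=3: 3087+0+17·21·41=17724 → min 6690.
Optimal parenthesization: (M₁((M₂M₃)M₄)) with cost 6690.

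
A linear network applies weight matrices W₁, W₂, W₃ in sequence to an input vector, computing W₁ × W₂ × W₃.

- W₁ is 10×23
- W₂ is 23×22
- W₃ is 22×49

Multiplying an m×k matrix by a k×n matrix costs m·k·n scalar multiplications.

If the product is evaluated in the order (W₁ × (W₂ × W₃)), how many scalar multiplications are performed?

(W₂ × W₃): 23×22 by 22×49 → 23×49, cost 23·22·49 = 24794
(W₁ × (W₂ × W₃)): 10×23 by 23×49 → 10×49, cost 10·23·49 = 11270; cumulative 36064
Total: 36064 scalar multiplications.

36064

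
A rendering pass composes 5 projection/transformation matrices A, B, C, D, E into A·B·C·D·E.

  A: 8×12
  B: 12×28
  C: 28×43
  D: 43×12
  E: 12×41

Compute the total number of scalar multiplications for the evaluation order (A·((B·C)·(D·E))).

60696

(B·C): 12×28 by 28×43 → 12×43, cost 12·28·43 = 14448
(D·E): 43×12 by 12×41 → 43×41, cost 43·12·41 = 21156
((B·C)·(D·E)): 12×43 by 43×41 → 12×41, cost 12·43·41 = 21156; cumulative 56760
(A·((B·C)·(D·E))): 8×12 by 12×41 → 8×41, cost 8·12·41 = 3936; cumulative 60696
Total: 60696 scalar multiplications.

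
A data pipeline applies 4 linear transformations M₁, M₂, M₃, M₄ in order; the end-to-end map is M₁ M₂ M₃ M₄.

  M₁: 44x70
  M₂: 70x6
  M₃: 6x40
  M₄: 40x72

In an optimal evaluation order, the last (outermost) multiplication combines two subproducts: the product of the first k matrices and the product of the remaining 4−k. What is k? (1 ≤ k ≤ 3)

Adjacent pairs: M₁M₂ = 44·70·6 = 18480; M₂M₃ = 70·6·40 = 16800; M₃M₄ = 6·40·72 = 17280.
Length 3: M₁..M₃: k=1: 0+16800+44·70·40=140000; k=2: 18480+0+44·6·40=29040 → min 29040 | M₂..M₄: k=2: 0+17280+70·6·72=47520; k=3: 16800+0+70·40·72=218400 → min 47520.
Top-level splits: k=1: (M₁..M₁)·(M₂..M₄) → 0+47520+44·70·72 = 269280; k=2: (M₁..M₂)·(M₃..M₄) → 18480+17280+44·6·72 = 54768; k=3: (M₁..M₃)·(M₄..M₄) → 29040+0+44·40·72 = 155760.
Best split is after M₂, i.e. k = 2.

2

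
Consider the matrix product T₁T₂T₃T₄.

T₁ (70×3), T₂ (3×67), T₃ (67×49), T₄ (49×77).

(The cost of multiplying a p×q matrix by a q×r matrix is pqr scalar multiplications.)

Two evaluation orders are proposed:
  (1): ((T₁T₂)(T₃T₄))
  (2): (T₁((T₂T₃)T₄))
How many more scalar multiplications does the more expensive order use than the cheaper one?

590653

Order (1) = ((T₁T₂)(T₃T₄)): (T₁T₂): 70×3 by 3×67 → 70×67, cost 70·3·67 = 14070; (T₃T₄): 67×49 by 49×77 → 67×77, cost 67·49·77 = 252791; ((T₁T₂)(T₃T₄)): 70×67 by 67×77 → 70×77, cost 70·67·77 = 361130; cumulative 627991. Total 627991.
Order (2) = (T₁((T₂T₃)T₄)): (T₂T₃): 3×67 by 67×49 → 3×49, cost 3·67·49 = 9849; ((T₂T₃)T₄): 3×49 by 49×77 → 3×77, cost 3·49·77 = 11319; cumulative 21168; (T₁((T₂T₃)T₄)): 70×3 by 3×77 → 70×77, cost 70·3·77 = 16170; cumulative 37338. Total 37338.
Difference: |627991 − 37338| = 590653.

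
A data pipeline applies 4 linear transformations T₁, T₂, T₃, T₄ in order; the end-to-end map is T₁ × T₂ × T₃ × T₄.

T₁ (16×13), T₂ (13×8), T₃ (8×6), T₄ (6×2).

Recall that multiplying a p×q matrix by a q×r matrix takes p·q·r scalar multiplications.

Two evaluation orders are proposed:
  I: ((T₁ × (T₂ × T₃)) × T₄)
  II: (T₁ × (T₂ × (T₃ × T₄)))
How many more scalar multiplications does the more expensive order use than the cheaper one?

Order I = ((T₁ × (T₂ × T₃)) × T₄): (T₂ × T₃): 13×8 by 8×6 → 13×6, cost 13·8·6 = 624; (T₁ × (T₂ × T₃)): 16×13 by 13×6 → 16×6, cost 16·13·6 = 1248; cumulative 1872; ((T₁ × (T₂ × T₃)) × T₄): 16×6 by 6×2 → 16×2, cost 16·6·2 = 192; cumulative 2064. Total 2064.
Order II = (T₁ × (T₂ × (T₃ × T₄))): (T₃ × T₄): 8×6 by 6×2 → 8×2, cost 8·6·2 = 96; (T₂ × (T₃ × T₄)): 13×8 by 8×2 → 13×2, cost 13·8·2 = 208; cumulative 304; (T₁ × (T₂ × (T₃ × T₄))): 16×13 by 13×2 → 16×2, cost 16·13·2 = 416; cumulative 720. Total 720.
Difference: |2064 − 720| = 1344.

1344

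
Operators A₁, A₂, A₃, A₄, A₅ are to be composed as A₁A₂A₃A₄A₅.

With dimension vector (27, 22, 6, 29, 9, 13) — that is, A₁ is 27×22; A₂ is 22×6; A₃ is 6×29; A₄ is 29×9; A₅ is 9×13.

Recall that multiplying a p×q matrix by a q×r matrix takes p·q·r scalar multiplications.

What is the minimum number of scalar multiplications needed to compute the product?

7938

Adjacent pairs: A₁A₂ = 27·22·6 = 3564; A₂A₃ = 22·6·29 = 3828; A₃A₄ = 6·29·9 = 1566; A₄A₅ = 29·9·13 = 3393.
Length 3: A₁..A₃: k=1: 0+3828+27·22·29=21054; k=2: 3564+0+27·6·29=8262 → min 8262 | A₂..A₄: k=2: 0+1566+22·6·9=2754; k=3: 3828+0+22·29·9=9570 → min 2754 | A₃..A₅: k=3: 0+3393+6·29·13=5655; k=4: 1566+0+6·9·13=2268 → min 2268.
Length 4: A₁..A₄: k=1: 0+2754+27·22·9=8100; k=2: 3564+1566+27·6·9=6588; k=3: 8262+0+27·29·9=15309 → min 6588 | A₂..A₅: k=2: 0+2268+22·6·13=3984; k=3: 3828+3393+22·29·13=15515; k=4: 2754+0+22·9·13=5328 → min 3984.
Length 5: A₁..A₅: k=1: 0+3984+27·22·13=11706; k=2: 3564+2268+27·6·13=7938; k=3: 8262+3393+27·29·13=21834; k=4: 6588+0+27·9·13=9747 → min 7938.
Optimal order: ((A₁A₂)((A₃A₄)A₅)) with cost 7938.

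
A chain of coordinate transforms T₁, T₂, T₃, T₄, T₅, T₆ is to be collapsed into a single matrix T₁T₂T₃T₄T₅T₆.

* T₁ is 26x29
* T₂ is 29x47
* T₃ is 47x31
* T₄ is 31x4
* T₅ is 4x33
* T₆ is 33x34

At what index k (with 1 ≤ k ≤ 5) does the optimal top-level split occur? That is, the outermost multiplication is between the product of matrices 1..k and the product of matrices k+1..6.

Adjacent pairs: T₁T₂ = 26·29·47 = 35438; T₂T₃ = 29·47·31 = 42253; T₃T₄ = 47·31·4 = 5828; T₄T₅ = 31·4·33 = 4092; T₅T₆ = 4·33·34 = 4488.
Length 3: T₁..T₃: k=1: 0+42253+26·29·31=65627; k=2: 35438+0+26·47·31=73320 → min 65627 | T₂..T₄: k=2: 0+5828+29·47·4=11280; k=3: 42253+0+29·31·4=45849 → min 11280 | T₃..T₅: k=3: 0+4092+47·31·33=52173; k=4: 5828+0+47·4·33=12032 → min 12032 | T₄..T₆: k=4: 0+4488+31·4·34=8704; k=5: 4092+0+31·33·34=38874 → min 8704.
Length 4: T₁..T₄: k=1: 0+11280+26·29·4=14296; k=2: 35438+5828+26·47·4=46154; k=3: 65627+0+26·31·4=68851 → min 14296 | T₂..T₅: k=2: 0+12032+29·47·33=57011; k=3: 42253+4092+29·31·33=76012; k=4: 11280+0+29·4·33=15108 → min 15108 | T₃..T₆: k=3: 0+8704+47·31·34=58242; k=4: 5828+4488+47·4·34=16708; k=5: 12032+0+47·33·34=64766 → min 16708.
Length 5: T₁..T₅: k=1: 0+15108+26·29·33=39990; k=2: 35438+12032+26·47·33=87796; k=3: 65627+4092+26·31·33=96317; k=4: 14296+0+26·4·33=17728 → min 17728 | T₂..T₆: k=2: 0+16708+29·47·34=63050; k=3: 42253+8704+29·31·34=81523; k=4: 11280+4488+29·4·34=19712; k=5: 15108+0+29·33·34=47646 → min 19712.
Top-level splits: k=1: (T₁..T₁)·(T₂..T₆) → 0+19712+26·29·34 = 45348; k=2: (T₁..T₂)·(T₃..T₆) → 35438+16708+26·47·34 = 93694; k=3: (T₁..T₃)·(T₄..T₆) → 65627+8704+26·31·34 = 101735; k=4: (T₁..T₄)·(T₅..T₆) → 14296+4488+26·4·34 = 22320; k=5: (T₁..T₅)·(T₆..T₆) → 17728+0+26·33·34 = 46900.
Best split is after T₄, i.e. k = 4.

4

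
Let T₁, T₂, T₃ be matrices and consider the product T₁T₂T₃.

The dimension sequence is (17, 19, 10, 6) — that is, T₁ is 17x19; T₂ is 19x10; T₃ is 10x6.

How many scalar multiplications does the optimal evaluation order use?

3078

Order (T₁(T₂T₃)): (T₂T₃): 19×10 by 10×6 → 19×6, cost 19·10·6 = 1140; (T₁(T₂T₃)): 17×19 by 19×6 → 17×6, cost 17·19·6 = 1938; cumulative 3078. Total 3078.
Order ((T₁T₂)T₃): (T₁T₂): 17×19 by 19×10 → 17×10, cost 17·19·10 = 3230; ((T₁T₂)T₃): 17×10 by 10×6 → 17×6, cost 17·10·6 = 1020; cumulative 4250. Total 4250.
Minimum: 3078.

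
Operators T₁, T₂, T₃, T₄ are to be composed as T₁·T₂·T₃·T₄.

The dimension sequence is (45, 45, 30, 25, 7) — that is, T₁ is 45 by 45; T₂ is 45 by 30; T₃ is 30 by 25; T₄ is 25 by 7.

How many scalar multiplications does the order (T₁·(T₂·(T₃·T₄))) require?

(T₃·T₄): 30×25 by 25×7 → 30×7, cost 30·25·7 = 5250
(T₂·(T₃·T₄)): 45×30 by 30×7 → 45×7, cost 45·30·7 = 9450; cumulative 14700
(T₁·(T₂·(T₃·T₄))): 45×45 by 45×7 → 45×7, cost 45·45·7 = 14175; cumulative 28875
Total: 28875 scalar multiplications.

28875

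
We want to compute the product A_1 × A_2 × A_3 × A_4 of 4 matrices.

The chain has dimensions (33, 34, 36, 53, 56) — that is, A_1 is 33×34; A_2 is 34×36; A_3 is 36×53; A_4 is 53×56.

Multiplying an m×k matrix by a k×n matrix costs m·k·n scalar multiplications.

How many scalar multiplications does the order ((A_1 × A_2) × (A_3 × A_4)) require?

(A_1 × A_2): 33×34 by 34×36 → 33×36, cost 33·34·36 = 40392
(A_3 × A_4): 36×53 by 53×56 → 36×56, cost 36·53·56 = 106848
((A_1 × A_2) × (A_3 × A_4)): 33×36 by 36×56 → 33×56, cost 33·36·56 = 66528; cumulative 213768
Total: 213768 scalar multiplications.

213768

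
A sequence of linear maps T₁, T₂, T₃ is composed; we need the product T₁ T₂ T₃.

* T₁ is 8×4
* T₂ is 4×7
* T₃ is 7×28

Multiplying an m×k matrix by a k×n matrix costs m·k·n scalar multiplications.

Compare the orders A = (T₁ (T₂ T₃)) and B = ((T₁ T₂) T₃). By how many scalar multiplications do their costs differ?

Order A = (T₁ (T₂ T₃)): (T₂ T₃): 4×7 by 7×28 → 4×28, cost 4·7·28 = 784; (T₁ (T₂ T₃)): 8×4 by 4×28 → 8×28, cost 8·4·28 = 896; cumulative 1680. Total 1680.
Order B = ((T₁ T₂) T₃): (T₁ T₂): 8×4 by 4×7 → 8×7, cost 8·4·7 = 224; ((T₁ T₂) T₃): 8×7 by 7×28 → 8×28, cost 8·7·28 = 1568; cumulative 1792. Total 1792.
Difference: |1680 − 1792| = 112.

112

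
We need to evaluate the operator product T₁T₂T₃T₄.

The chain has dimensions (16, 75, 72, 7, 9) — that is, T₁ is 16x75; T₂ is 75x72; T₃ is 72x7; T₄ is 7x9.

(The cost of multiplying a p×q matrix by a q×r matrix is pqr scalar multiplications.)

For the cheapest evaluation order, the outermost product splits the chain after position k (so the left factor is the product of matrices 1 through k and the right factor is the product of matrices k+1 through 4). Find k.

Adjacent pairs: T₁T₂ = 16·75·72 = 86400; T₂T₃ = 75·72·7 = 37800; T₃T₄ = 72·7·9 = 4536.
Length 3: T₁..T₃: k=1: 0+37800+16·75·7=46200; k=2: 86400+0+16·72·7=94464 → min 46200 | T₂..T₄: k=2: 0+4536+75·72·9=53136; k=3: 37800+0+75·7·9=42525 → min 42525.
Top-level splits: k=1: (T₁..T₁)·(T₂..T₄) → 0+42525+16·75·9 = 53325; k=2: (T₁..T₂)·(T₃..T₄) → 86400+4536+16·72·9 = 101304; k=3: (T₁..T₃)·(T₄..T₄) → 46200+0+16·7·9 = 47208.
Best split is after T₃, i.e. k = 3.

3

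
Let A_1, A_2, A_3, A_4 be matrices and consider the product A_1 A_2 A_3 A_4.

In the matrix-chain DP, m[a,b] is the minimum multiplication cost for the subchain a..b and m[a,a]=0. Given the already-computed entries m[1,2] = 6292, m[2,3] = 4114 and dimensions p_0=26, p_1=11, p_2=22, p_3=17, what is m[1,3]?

m[1,3] = min over k∈[1,2] of m[1,k]+m[k+1,3]+p_{0}·p_k·p_{3}.
k=1: 0 + 4114 + 26·11·17 = 8976; k=2: 6292 + 0 + 26·22·17 = 16016.
Minimum: 8976 at k=1.

8976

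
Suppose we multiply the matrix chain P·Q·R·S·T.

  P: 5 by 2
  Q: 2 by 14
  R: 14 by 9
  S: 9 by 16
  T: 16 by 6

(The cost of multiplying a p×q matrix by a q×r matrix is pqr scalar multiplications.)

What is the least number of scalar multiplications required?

792

Adjacent pairs: PQ = 5·2·14 = 140; QR = 2·14·9 = 252; RS = 14·9·16 = 2016; ST = 9·16·6 = 864.
Length 3: P..R: k=1: 0+252+5·2·9=342; k=2: 140+0+5·14·9=770 → min 342 | Q..S: k=2: 0+2016+2·14·16=2464; k=3: 252+0+2·9·16=540 → min 540 | R..T: k=3: 0+864+14·9·6=1620; k=4: 2016+0+14·16·6=3360 → min 1620.
Length 4: P..S: k=1: 0+540+5·2·16=700; k=2: 140+2016+5·14·16=3276; k=3: 342+0+5·9·16=1062 → min 700 | Q..T: k=2: 0+1620+2·14·6=1788; k=3: 252+864+2·9·6=1224; k=4: 540+0+2·16·6=732 → min 732.
Length 5: P..T: k=1: 0+732+5·2·6=792; k=2: 140+1620+5·14·6=2180; k=3: 342+864+5·9·6=1476; k=4: 700+0+5·16·6=1180 → min 792.
Optimal order: (P·(((Q·R)·S)·T)) with cost 792.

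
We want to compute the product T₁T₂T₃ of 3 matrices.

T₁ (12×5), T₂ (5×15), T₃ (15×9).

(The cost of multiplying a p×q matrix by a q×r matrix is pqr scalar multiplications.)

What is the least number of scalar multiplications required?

Order (T₁(T₂T₃)): (T₂T₃): 5×15 by 15×9 → 5×9, cost 5·15·9 = 675; (T₁(T₂T₃)): 12×5 by 5×9 → 12×9, cost 12·5·9 = 540; cumulative 1215. Total 1215.
Order ((T₁T₂)T₃): (T₁T₂): 12×5 by 5×15 → 12×15, cost 12·5·15 = 900; ((T₁T₂)T₃): 12×15 by 15×9 → 12×9, cost 12·15·9 = 1620; cumulative 2520. Total 2520.
Minimum: 1215.

1215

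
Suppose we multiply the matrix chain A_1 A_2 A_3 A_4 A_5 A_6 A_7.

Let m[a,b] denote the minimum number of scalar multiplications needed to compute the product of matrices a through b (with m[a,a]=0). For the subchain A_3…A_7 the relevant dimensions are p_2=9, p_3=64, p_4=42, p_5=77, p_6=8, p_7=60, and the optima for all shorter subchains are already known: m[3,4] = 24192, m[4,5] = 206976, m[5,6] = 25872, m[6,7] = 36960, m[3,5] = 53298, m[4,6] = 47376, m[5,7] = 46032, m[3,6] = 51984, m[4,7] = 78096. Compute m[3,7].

m[3,7] = min over k∈[3,6] of m[3,k]+m[k+1,7]+p_{2}·p_k·p_{7}.
k=3: 0 + 78096 + 9·64·60 = 112656; k=4: 24192 + 46032 + 9·42·60 = 92904; k=5: 53298 + 36960 + 9·77·60 = 131838; k=6: 51984 + 0 + 9·8·60 = 56304.
Minimum: 56304 at k=6.

56304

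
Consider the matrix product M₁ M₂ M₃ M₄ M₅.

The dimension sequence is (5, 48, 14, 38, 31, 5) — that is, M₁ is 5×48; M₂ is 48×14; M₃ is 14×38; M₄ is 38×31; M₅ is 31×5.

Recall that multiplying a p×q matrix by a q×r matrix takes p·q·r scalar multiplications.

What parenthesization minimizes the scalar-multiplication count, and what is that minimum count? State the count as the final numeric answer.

12260

Adjacent pairs: M₁M₂ = 5·48·14 = 3360; M₂M₃ = 48·14·38 = 25536; M₃M₄ = 14·38·31 = 16492; M₄M₅ = 38·31·5 = 5890.
Length 3: M₁..M₃: k=1: 0+25536+5·48·38=34656; k=2: 3360+0+5·14·38=6020 → min 6020 | M₂..M₄: k=2: 0+16492+48·14·31=37324; k=3: 25536+0+48·38·31=82080 → min 37324 | M₃..M₅: k=3: 0+5890+14·38·5=8550; k=4: 16492+0+14·31·5=18662 → min 8550.
Length 4: M₁..M₄: k=1: 0+37324+5·48·31=44764; k=2: 3360+16492+5·14·31=22022; k=3: 6020+0+5·38·31=11910 → min 11910 | M₂..M₅: k=2: 0+8550+48·14·5=11910; k=3: 25536+5890+48·38·5=40546; k=4: 37324+0+48·31·5=44764 → min 11910.
Length 5: M₁..M₅: k=1: 0+11910+5·48·5=13110; k=2: 3360+8550+5·14·5=12260; k=3: 6020+5890+5·38·5=12860; k=4: 11910+0+5·31·5=12685 → min 12260.
Optimal parenthesization: ((M₁ M₂) (M₃ (M₄ M₅))) with cost 12260.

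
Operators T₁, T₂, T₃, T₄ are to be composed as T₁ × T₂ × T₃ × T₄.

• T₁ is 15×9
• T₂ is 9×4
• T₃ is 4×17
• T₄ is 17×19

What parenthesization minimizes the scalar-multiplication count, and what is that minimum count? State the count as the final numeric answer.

Adjacent pairs: T₁T₂ = 15·9·4 = 540; T₂T₃ = 9·4·17 = 612; T₃T₄ = 4·17·19 = 1292.
Length 3: T₁..T₃: k=1: 0+612+15·9·17=2907; k=2: 540+0+15·4·17=1560 → min 1560 | T₂..T₄: k=2: 0+1292+9·4·19=1976; k=3: 612+0+9·17·19=3519 → min 1976.
Length 4: T₁..T₄: k=1: 0+1976+15·9·19=4541; k=2: 540+1292+15·4·19=2972; k=3: 1560+0+15·17·19=6405 → min 2972.
Optimal parenthesization: ((T₁ × T₂) × (T₃ × T₄)) with cost 2972.

2972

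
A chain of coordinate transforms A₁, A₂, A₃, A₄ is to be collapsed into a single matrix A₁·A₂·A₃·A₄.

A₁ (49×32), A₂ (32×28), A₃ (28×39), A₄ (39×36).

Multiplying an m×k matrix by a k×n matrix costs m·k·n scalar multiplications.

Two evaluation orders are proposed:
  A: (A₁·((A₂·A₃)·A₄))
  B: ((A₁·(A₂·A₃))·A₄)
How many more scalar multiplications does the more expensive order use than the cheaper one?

Order A = (A₁·((A₂·A₃)·A₄)): (A₂·A₃): 32×28 by 28×39 → 32×39, cost 32·28·39 = 34944; ((A₂·A₃)·A₄): 32×39 by 39×36 → 32×36, cost 32·39·36 = 44928; cumulative 79872; (A₁·((A₂·A₃)·A₄)): 49×32 by 32×36 → 49×36, cost 49·32·36 = 56448; cumulative 136320. Total 136320.
Order B = ((A₁·(A₂·A₃))·A₄): (A₂·A₃): 32×28 by 28×39 → 32×39, cost 32·28·39 = 34944; (A₁·(A₂·A₃)): 49×32 by 32×39 → 49×39, cost 49·32·39 = 61152; cumulative 96096; ((A₁·(A₂·A₃))·A₄): 49×39 by 39×36 → 49×36, cost 49·39·36 = 68796; cumulative 164892. Total 164892.
Difference: |136320 − 164892| = 28572.

28572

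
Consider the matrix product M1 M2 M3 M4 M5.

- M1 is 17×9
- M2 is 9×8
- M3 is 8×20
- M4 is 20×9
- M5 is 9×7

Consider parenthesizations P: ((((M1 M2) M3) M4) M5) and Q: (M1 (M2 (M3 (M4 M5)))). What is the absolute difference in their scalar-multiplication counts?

Order P = ((((M1 M2) M3) M4) M5): (M1 M2): 17×9 by 9×8 → 17×8, cost 17·9·8 = 1224; ((M1 M2) M3): 17×8 by 8×20 → 17×20, cost 17·8·20 = 2720; cumulative 3944; (((M1 M2) M3) M4): 17×20 by 20×9 → 17×9, cost 17·20·9 = 3060; cumulative 7004; ((((M1 M2) M3) M4) M5): 17×9 by 9×7 → 17×7, cost 17·9·7 = 1071; cumulative 8075. Total 8075.
Order Q = (M1 (M2 (M3 (M4 M5)))): (M4 M5): 20×9 by 9×7 → 20×7, cost 20·9·7 = 1260; (M3 (M4 M5)): 8×20 by 20×7 → 8×7, cost 8·20·7 = 1120; cumulative 2380; (M2 (M3 (M4 M5))): 9×8 by 8×7 → 9×7, cost 9·8·7 = 504; cumulative 2884; (M1 (M2 (M3 (M4 M5)))): 17×9 by 9×7 → 17×7, cost 17·9·7 = 1071; cumulative 3955. Total 3955.
Difference: |8075 − 3955| = 4120.

4120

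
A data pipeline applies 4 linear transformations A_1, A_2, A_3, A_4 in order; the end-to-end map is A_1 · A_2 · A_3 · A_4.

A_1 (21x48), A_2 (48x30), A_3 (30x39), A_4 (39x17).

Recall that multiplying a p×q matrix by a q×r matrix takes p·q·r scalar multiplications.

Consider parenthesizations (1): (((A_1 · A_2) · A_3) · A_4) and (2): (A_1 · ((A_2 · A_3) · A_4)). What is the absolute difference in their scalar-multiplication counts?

36387

Order (1) = (((A_1 · A_2) · A_3) · A_4): (A_1 · A_2): 21×48 by 48×30 → 21×30, cost 21·48·30 = 30240; ((A_1 · A_2) · A_3): 21×30 by 30×39 → 21×39, cost 21·30·39 = 24570; cumulative 54810; (((A_1 · A_2) · A_3) · A_4): 21×39 by 39×17 → 21×17, cost 21·39·17 = 13923; cumulative 68733. Total 68733.
Order (2) = (A_1 · ((A_2 · A_3) · A_4)): (A_2 · A_3): 48×30 by 30×39 → 48×39, cost 48·30·39 = 56160; ((A_2 · A_3) · A_4): 48×39 by 39×17 → 48×17, cost 48·39·17 = 31824; cumulative 87984; (A_1 · ((A_2 · A_3) · A_4)): 21×48 by 48×17 → 21×17, cost 21·48·17 = 17136; cumulative 105120. Total 105120.
Difference: |68733 − 105120| = 36387.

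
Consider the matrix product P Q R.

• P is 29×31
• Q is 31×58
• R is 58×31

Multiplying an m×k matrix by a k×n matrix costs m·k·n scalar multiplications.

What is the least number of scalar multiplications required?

83607

Order (P (Q R)): (Q R): 31×58 by 58×31 → 31×31, cost 31·58·31 = 55738; (P (Q R)): 29×31 by 31×31 → 29×31, cost 29·31·31 = 27869; cumulative 83607. Total 83607.
Order ((P Q) R): (P Q): 29×31 by 31×58 → 29×58, cost 29·31·58 = 52142; ((P Q) R): 29×58 by 58×31 → 29×31, cost 29·58·31 = 52142; cumulative 104284. Total 104284.
Minimum: 83607.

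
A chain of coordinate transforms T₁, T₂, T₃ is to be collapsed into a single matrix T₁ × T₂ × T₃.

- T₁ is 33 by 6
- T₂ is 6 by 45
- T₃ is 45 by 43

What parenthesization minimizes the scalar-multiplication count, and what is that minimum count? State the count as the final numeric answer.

20124

(T₁ × (T₂ × T₃)): cost 20124.
((T₁ × T₂) × T₃): cost 72765.
Optimal: (T₁ × (T₂ × T₃)) with cost 20124.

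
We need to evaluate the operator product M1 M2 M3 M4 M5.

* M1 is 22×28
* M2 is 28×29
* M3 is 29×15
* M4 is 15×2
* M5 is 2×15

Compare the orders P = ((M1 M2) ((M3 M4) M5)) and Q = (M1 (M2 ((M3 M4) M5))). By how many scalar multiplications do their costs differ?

6014

Order P = ((M1 M2) ((M3 M4) M5)): (M1 M2): 22×28 by 28×29 → 22×29, cost 22·28·29 = 17864; (M3 M4): 29×15 by 15×2 → 29×2, cost 29·15·2 = 870; ((M3 M4) M5): 29×2 by 2×15 → 29×15, cost 29·2·15 = 870; cumulative 1740; ((M1 M2) ((M3 M4) M5)): 22×29 by 29×15 → 22×15, cost 22·29·15 = 9570; cumulative 29174. Total 29174.
Order Q = (M1 (M2 ((M3 M4) M5))): (M3 M4): 29×15 by 15×2 → 29×2, cost 29·15·2 = 870; ((M3 M4) M5): 29×2 by 2×15 → 29×15, cost 29·2·15 = 870; cumulative 1740; (M2 ((M3 M4) M5)): 28×29 by 29×15 → 28×15, cost 28·29·15 = 12180; cumulative 13920; (M1 (M2 ((M3 M4) M5))): 22×28 by 28×15 → 22×15, cost 22·28·15 = 9240; cumulative 23160. Total 23160.
Difference: |29174 − 23160| = 6014.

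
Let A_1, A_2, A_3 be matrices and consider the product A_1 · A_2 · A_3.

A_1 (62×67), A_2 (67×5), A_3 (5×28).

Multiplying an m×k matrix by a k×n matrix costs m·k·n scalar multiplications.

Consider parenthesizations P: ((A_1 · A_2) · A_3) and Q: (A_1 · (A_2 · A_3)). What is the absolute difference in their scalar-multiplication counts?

96242

Order P = ((A_1 · A_2) · A_3): (A_1 · A_2): 62×67 by 67×5 → 62×5, cost 62·67·5 = 20770; ((A_1 · A_2) · A_3): 62×5 by 5×28 → 62×28, cost 62·5·28 = 8680; cumulative 29450. Total 29450.
Order Q = (A_1 · (A_2 · A_3)): (A_2 · A_3): 67×5 by 5×28 → 67×28, cost 67·5·28 = 9380; (A_1 · (A_2 · A_3)): 62×67 by 67×28 → 62×28, cost 62·67·28 = 116312; cumulative 125692. Total 125692.
Difference: |29450 − 125692| = 96242.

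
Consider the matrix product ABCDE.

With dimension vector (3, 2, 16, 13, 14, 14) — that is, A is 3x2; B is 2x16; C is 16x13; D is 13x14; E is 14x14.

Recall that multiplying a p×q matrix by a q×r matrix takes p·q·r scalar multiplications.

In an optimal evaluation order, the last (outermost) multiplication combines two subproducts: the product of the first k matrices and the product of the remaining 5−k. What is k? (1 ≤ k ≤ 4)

Adjacent pairs: AB = 3·2·16 = 96; BC = 2·16·13 = 416; CD = 16·13·14 = 2912; DE = 13·14·14 = 2548.
Length 3: A..C: k=1: 0+416+3·2·13=494; k=2: 96+0+3·16·13=720 → min 494 | B..D: k=2: 0+2912+2·16·14=3360; k=3: 416+0+2·13·14=780 → min 780 | C..E: k=3: 0+2548+16·13·14=5460; k=4: 2912+0+16·14·14=6048 → min 5460.
Length 4: A..D: k=1: 0+780+3·2·14=864; k=2: 96+2912+3·16·14=3680; k=3: 494+0+3·13·14=1040 → min 864 | B..E: k=2: 0+5460+2·16·14=5908; k=3: 416+2548+2·13·14=3328; k=4: 780+0+2·14·14=1172 → min 1172.
Top-level splits: k=1: (A..A)·(B..E) → 0+1172+3·2·14 = 1256; k=2: (A..B)·(C..E) → 96+5460+3·16·14 = 6228; k=3: (A..C)·(D..E) → 494+2548+3·13·14 = 3588; k=4: (A..D)·(E..E) → 864+0+3·14·14 = 1452.
Best split is after A, i.e. k = 1.

1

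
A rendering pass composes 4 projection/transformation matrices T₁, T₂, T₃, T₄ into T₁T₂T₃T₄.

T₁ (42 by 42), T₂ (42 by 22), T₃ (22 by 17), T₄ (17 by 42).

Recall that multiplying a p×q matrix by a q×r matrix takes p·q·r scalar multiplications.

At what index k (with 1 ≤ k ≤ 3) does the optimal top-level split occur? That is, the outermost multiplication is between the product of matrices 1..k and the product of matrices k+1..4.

Adjacent pairs: T₁T₂ = 42·42·22 = 38808; T₂T₃ = 42·22·17 = 15708; T₃T₄ = 22·17·42 = 15708.
Length 3: T₁..T₃: k=1: 0+15708+42·42·17=45696; k=2: 38808+0+42·22·17=54516 → min 45696 | T₂..T₄: k=2: 0+15708+42·22·42=54516; k=3: 15708+0+42·17·42=45696 → min 45696.
Top-level splits: k=1: (T₁..T₁)·(T₂..T₄) → 0+45696+42·42·42 = 119784; k=2: (T₁..T₂)·(T₃..T₄) → 38808+15708+42·22·42 = 93324; k=3: (T₁..T₃)·(T₄..T₄) → 45696+0+42·17·42 = 75684.
Best split is after T₃, i.e. k = 3.

3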